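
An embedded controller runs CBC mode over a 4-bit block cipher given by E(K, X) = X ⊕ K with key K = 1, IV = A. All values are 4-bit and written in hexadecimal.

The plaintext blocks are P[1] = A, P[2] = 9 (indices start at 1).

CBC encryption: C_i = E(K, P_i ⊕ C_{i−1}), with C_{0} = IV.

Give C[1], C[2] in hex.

C[1] = 1, C[2] = 9

C[1]: P[1] ⊕ A = 0; E(K, 0) = 1.
C[2]: P[2] ⊕ 1 = 8; E(K, 8) = 9.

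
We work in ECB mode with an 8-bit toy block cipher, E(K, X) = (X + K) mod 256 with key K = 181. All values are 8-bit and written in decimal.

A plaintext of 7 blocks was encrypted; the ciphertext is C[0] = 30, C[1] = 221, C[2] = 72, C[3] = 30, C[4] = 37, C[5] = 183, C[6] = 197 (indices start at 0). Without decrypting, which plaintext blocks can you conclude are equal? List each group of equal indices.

ECB encrypts each block independently with the same key, so equal ciphertext blocks imply equal plaintext blocks.
C[0] = C[3] = 30, so P[0] = P[3].

P[0] = P[3]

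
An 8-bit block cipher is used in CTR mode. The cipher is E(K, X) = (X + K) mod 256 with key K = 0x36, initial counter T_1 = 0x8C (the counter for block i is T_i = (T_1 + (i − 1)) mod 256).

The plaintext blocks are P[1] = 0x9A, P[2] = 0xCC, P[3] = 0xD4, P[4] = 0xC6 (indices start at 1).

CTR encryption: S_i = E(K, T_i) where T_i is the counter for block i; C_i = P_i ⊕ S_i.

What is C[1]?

C[1] = 0x58

C[1]: T = 0x8C, S = E(K, T) = 0xC2; 0x9A ⊕ 0xC2 = 0x58.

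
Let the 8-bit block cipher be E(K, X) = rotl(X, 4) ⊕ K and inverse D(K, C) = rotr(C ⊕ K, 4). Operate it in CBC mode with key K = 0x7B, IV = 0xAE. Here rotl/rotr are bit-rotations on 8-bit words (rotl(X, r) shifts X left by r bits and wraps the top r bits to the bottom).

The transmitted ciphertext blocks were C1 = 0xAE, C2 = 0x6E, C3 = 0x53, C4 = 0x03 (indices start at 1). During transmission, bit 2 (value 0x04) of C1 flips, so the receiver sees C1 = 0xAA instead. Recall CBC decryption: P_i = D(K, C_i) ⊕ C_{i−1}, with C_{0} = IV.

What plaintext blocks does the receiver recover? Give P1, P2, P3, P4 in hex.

Only C1 changed, to 0xAA. In CBC, a change in C_i garbles P_i and flips the same bit in P_{i+1}. Decrypting the received ciphertext:
P1: D(K, 0xAA) = 0x1D; 0x1D ⊕ 0xAE = 0xB3.
P2: D(K, 0x6E) = 0x51; 0x51 ⊕ 0xAA = 0xFB.
P3: D(K, 0x53) = 0x82; 0x82 ⊕ 0x6E = 0xEC.
P4: D(K, 0x03) = 0x87; 0x87 ⊕ 0x53 = 0xD4.
Blocks that differ from the original plaintext: P1, P2.

P1 = 0xB3, P2 = 0xFB, P3 = 0xEC, P4 = 0xD4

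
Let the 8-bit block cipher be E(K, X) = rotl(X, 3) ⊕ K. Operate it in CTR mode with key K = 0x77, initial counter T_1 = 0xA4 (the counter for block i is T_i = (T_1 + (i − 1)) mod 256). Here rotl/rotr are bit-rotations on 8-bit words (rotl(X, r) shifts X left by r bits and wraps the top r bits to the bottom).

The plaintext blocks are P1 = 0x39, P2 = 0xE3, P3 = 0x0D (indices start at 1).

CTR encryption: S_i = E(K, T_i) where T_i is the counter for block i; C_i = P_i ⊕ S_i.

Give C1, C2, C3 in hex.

C1 = 0x6B, C2 = 0xB9, C3 = 0x4F

C1: T = 0xA4, S = E(K, T) = 0x52; 0x39 ⊕ 0x52 = 0x6B.
C2: T = 0xA5, S = E(K, T) = 0x5A; 0xE3 ⊕ 0x5A = 0xB9.
C3: T = 0xA6, S = E(K, T) = 0x42; 0x0D ⊕ 0x42 = 0x4F.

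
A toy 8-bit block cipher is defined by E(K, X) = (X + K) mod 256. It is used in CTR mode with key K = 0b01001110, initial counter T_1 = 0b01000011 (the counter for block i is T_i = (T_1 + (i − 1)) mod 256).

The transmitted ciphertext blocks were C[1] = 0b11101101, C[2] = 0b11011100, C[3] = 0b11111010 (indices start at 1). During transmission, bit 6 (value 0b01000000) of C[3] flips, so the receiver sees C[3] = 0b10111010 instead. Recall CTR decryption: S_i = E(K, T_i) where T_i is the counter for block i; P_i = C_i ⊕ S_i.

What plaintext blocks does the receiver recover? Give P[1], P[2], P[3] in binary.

P[1] = 0b01111100, P[2] = 0b01001110, P[3] = 0b00101001

Only C[3] changed, to 0b10111010. In CTR, a change in C_i flips the same bit in P_i only; the keystream is unaffected. Decrypting the received ciphertext:
P[1]: T = 0b01000011, S = E(K, T) = 0b10010001; 0b11101101 ⊕ 0b10010001 = 0b01111100.
P[2]: T = 0b01000100, S = E(K, T) = 0b10010010; 0b11011100 ⊕ 0b10010010 = 0b01001110.
P[3]: T = 0b01000101, S = E(K, T) = 0b10010011; 0b10111010 ⊕ 0b10010011 = 0b00101001.
Blocks that differ from the original plaintext: P[3].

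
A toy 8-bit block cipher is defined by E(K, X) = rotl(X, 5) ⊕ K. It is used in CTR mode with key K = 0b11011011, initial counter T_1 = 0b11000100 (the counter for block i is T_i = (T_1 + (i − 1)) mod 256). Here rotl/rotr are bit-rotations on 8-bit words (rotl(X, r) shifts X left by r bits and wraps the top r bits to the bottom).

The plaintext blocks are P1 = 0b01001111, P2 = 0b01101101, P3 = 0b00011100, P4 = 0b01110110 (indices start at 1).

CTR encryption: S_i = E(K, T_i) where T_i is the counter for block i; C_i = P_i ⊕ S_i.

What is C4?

C1: T = 0b11000100, S = E(K, T) = 0b01000011; 0b01001111 ⊕ 0b01000011 = 0b00001100.
C2: T = 0b11000101, S = E(K, T) = 0b01100011; 0b01101101 ⊕ 0b01100011 = 0b00001110.
C3: T = 0b11000110, S = E(K, T) = 0b00000011; 0b00011100 ⊕ 0b00000011 = 0b00011111.
C4: T = 0b11000111, S = E(K, T) = 0b00100011; 0b01110110 ⊕ 0b00100011 = 0b01010101.

C4 = 0b01010101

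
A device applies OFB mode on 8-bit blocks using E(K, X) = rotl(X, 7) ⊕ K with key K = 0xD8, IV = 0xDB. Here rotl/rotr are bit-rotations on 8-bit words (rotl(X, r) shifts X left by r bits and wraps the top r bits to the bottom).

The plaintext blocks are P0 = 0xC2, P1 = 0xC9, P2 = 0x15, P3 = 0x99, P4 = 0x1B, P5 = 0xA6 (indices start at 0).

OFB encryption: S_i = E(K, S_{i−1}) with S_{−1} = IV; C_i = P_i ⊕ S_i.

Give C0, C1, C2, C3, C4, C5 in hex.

C0 = 0xF7, C1 = 0x8B, C2 = 0xEC, C3 = 0xBD, C4 = 0xD1, C5 = 0x1B

C0: S = E(K, 0xDB) = 0x35; 0xC2 ⊕ 0x35 = 0xF7.
C1: S = E(K, 0x35) = 0x42; 0xC9 ⊕ 0x42 = 0x8B.
C2: S = E(K, 0x42) = 0xF9; 0x15 ⊕ 0xF9 = 0xEC.
C3: S = E(K, 0xF9) = 0x24; 0x99 ⊕ 0x24 = 0xBD.
C4: S = E(K, 0x24) = 0xCA; 0x1B ⊕ 0xCA = 0xD1.
C5: S = E(K, 0xCA) = 0xBD; 0xA6 ⊕ 0xBD = 0x1B.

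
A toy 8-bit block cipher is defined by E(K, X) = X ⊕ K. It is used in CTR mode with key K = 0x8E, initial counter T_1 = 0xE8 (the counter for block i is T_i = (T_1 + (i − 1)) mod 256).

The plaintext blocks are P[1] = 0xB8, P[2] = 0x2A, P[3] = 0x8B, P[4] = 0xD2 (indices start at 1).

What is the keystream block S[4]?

0x65

CTR encryption: S_i = E(K, T_i) where T_i is the counter for block i; C_i = P_i ⊕ S_i.
C[1]: T = 0xE8, S = E(K, T) = 0x66; 0xB8 ⊕ 0x66 = 0xDE.
C[2]: T = 0xE9, S = E(K, T) = 0x67; 0x2A ⊕ 0x67 = 0x4D.
C[3]: T = 0xEA, S = E(K, T) = 0x64; 0x8B ⊕ 0x64 = 0xEF.
C[4]: T = 0xEB, S = E(K, T) = 0x65; 0xD2 ⊕ 0x65 = 0xB7.
So S[4] = 0x65.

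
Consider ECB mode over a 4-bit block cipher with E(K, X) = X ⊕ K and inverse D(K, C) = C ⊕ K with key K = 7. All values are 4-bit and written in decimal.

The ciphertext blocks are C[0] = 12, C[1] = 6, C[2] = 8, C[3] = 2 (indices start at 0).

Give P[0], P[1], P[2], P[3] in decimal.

ECB decryption: P_i = D(K, C_i).
P[0]: D(K, 12) = 11.
P[1]: D(K, 6) = 1.
P[2]: D(K, 8) = 15.
P[3]: D(K, 2) = 5.

P[0] = 11, P[1] = 1, P[2] = 15, P[3] = 5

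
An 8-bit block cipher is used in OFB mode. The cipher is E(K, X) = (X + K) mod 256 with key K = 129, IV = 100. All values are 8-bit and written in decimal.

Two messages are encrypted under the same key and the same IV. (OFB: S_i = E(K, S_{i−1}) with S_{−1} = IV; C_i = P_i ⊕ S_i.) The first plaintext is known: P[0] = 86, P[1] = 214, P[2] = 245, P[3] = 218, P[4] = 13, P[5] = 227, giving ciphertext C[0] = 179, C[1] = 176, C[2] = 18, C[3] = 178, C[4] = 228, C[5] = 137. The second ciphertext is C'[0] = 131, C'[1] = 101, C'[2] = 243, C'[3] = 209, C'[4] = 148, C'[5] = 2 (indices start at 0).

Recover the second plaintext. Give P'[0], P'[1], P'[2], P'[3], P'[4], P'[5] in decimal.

In OFB with a reused IV, both messages share the same keystream S_i, so C_i ⊕ C'_i = P_i ⊕ P'_i and thus P'_i = P_i ⊕ C_i ⊕ C'_i.
P'[0]: 86 ⊕ 179 ⊕ 131 = 102.
P'[1]: 214 ⊕ 176 ⊕ 101 = 3.
P'[2]: 245 ⊕ 18 ⊕ 243 = 20.
P'[3]: 218 ⊕ 178 ⊕ 209 = 185.
P'[4]: 13 ⊕ 228 ⊕ 148 = 125.
P'[5]: 227 ⊕ 137 ⊕ 2 = 104.

P'[0] = 102, P'[1] = 3, P'[2] = 20, P'[3] = 185, P'[4] = 125, P'[5] = 104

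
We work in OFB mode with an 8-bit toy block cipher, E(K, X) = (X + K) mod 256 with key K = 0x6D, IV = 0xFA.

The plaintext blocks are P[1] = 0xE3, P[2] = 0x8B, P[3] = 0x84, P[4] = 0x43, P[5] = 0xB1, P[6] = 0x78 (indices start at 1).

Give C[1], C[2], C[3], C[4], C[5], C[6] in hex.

C[1] = 0x84, C[2] = 0x5F, C[3] = 0xC5, C[4] = 0xED, C[5] = 0xAA, C[6] = 0xF0

OFB encryption: S_i = E(K, S_{i−1}) with S_{0} = IV; C_i = P_i ⊕ S_i.
C[1]: S = E(K, 0xFA) = 0x67; 0xE3 ⊕ 0x67 = 0x84.
C[2]: S = E(K, 0x67) = 0xD4; 0x8B ⊕ 0xD4 = 0x5F.
C[3]: S = E(K, 0xD4) = 0x41; 0x84 ⊕ 0x41 = 0xC5.
C[4]: S = E(K, 0x41) = 0xAE; 0x43 ⊕ 0xAE = 0xED.
C[5]: S = E(K, 0xAE) = 0x1B; 0xB1 ⊕ 0x1B = 0xAA.
C[6]: S = E(K, 0x1B) = 0x88; 0x78 ⊕ 0x88 = 0xF0.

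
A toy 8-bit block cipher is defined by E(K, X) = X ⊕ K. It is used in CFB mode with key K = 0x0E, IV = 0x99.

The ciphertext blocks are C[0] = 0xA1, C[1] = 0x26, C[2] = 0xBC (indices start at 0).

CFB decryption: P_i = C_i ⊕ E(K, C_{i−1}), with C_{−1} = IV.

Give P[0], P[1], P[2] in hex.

P[0] = 0x36, P[1] = 0x89, P[2] = 0x94

P[0]: E(K, 0x99) = 0x97; 0xA1 ⊕ 0x97 = 0x36.
P[1]: E(K, 0xA1) = 0xAF; 0x26 ⊕ 0xAF = 0x89.
P[2]: E(K, 0x26) = 0x28; 0xBC ⊕ 0x28 = 0x94.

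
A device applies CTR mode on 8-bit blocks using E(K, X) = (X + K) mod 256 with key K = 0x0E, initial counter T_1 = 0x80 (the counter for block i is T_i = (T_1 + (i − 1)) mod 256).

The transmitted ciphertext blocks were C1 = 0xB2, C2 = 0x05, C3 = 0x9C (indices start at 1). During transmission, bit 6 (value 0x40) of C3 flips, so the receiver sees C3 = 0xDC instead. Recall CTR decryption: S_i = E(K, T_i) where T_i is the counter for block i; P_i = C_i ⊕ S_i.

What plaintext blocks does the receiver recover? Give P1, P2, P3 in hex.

P1 = 0x3C, P2 = 0x8A, P3 = 0x4C

Only C3 changed, to 0xDC. In CTR, a change in C_i flips the same bit in P_i only; the keystream is unaffected. Decrypting the received ciphertext:
P1: T = 0x80, S = E(K, T) = 0x8E; 0xB2 ⊕ 0x8E = 0x3C.
P2: T = 0x81, S = E(K, T) = 0x8F; 0x05 ⊕ 0x8F = 0x8A.
P3: T = 0x82, S = E(K, T) = 0x90; 0xDC ⊕ 0x90 = 0x4C.
Blocks that differ from the original plaintext: P3.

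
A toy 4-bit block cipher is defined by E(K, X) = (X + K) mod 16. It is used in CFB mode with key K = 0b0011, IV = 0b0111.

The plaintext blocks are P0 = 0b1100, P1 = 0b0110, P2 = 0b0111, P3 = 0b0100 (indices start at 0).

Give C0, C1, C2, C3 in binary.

C0 = 0b0110, C1 = 0b1111, C2 = 0b0101, C3 = 0b1100

CFB encryption: C_i = P_i ⊕ E(K, C_{i−1}), with C_{−1} = IV.
C0: E(K, 0b0111) = 0b1010; 0b1100 ⊕ 0b1010 = 0b0110.
C1: E(K, 0b0110) = 0b1001; 0b0110 ⊕ 0b1001 = 0b1111.
C2: E(K, 0b1111) = 0b0010; 0b0111 ⊕ 0b0010 = 0b0101.
C3: E(K, 0b0101) = 0b1000; 0b0100 ⊕ 0b1000 = 0b1100.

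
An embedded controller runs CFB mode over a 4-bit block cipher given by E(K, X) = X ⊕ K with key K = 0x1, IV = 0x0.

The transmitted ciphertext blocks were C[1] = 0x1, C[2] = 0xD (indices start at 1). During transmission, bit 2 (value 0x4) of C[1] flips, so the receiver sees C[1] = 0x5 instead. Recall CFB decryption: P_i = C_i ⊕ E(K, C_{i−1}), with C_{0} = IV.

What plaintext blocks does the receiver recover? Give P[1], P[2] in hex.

Only C[1] changed, to 0x5. In CFB, a change in C_i flips the same bit in P_i and garbles P_{i+1}. Decrypting the received ciphertext:
P[1]: E(K, 0x0) = 0x1; 0x5 ⊕ 0x1 = 0x4.
P[2]: E(K, 0x5) = 0x4; 0xD ⊕ 0x4 = 0x9.
Blocks that differ from the original plaintext: P[1], P[2].

P[1] = 0x4, P[2] = 0x9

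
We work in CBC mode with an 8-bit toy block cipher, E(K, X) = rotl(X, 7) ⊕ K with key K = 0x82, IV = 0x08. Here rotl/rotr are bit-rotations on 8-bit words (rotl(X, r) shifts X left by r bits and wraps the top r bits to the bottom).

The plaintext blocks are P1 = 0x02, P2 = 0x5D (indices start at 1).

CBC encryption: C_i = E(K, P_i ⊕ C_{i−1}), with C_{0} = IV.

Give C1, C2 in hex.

C1 = 0x87, C2 = 0xEF

C1: P1 ⊕ 0x08 = 0x0A; E(K, 0x0A) = 0x87.
C2: P2 ⊕ 0x87 = 0xDA; E(K, 0xDA) = 0xEF.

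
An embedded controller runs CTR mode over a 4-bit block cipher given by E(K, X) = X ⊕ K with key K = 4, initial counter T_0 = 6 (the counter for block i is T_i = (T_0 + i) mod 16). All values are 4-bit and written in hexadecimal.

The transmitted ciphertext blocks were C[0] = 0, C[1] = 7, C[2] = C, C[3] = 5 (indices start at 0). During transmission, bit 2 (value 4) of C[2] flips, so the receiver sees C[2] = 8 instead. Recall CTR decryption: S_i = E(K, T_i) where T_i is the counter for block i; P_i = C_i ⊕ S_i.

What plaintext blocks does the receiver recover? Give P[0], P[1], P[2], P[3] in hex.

Only C[2] changed, to 8. In CTR, a change in C_i flips the same bit in P_i only; the keystream is unaffected. Decrypting the received ciphertext:
P[0]: T = 6, S = E(K, T) = 2; 0 ⊕ 2 = 2.
P[1]: T = 7, S = E(K, T) = 3; 7 ⊕ 3 = 4.
P[2]: T = 8, S = E(K, T) = C; 8 ⊕ C = 4.
P[3]: T = 9, S = E(K, T) = D; 5 ⊕ D = 8.
Blocks that differ from the original plaintext: P[2].

P[0] = 2, P[1] = 4, P[2] = 4, P[3] = 8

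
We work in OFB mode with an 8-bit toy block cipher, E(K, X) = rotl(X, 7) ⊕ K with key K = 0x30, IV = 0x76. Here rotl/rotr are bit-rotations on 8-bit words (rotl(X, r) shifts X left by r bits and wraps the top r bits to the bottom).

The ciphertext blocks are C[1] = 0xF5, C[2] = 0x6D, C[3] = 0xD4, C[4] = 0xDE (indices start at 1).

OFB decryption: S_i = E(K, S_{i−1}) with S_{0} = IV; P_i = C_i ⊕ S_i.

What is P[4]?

P[4] = 0x9B

P[1]: S = E(K, 0x76) = 0x0B; 0xF5 ⊕ 0x0B = 0xFE.
P[2]: S = E(K, 0x0B) = 0xB5; 0x6D ⊕ 0xB5 = 0xD8.
P[3]: S = E(K, 0xB5) = 0xEA; 0xD4 ⊕ 0xEA = 0x3E.
P[4]: S = E(K, 0xEA) = 0x45; 0xDE ⊕ 0x45 = 0x9B.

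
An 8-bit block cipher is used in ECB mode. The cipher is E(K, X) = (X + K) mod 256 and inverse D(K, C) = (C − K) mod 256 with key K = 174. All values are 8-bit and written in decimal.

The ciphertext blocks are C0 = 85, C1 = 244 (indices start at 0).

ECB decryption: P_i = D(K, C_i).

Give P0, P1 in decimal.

P0: D(K, 85) = 167.
P1: D(K, 244) = 70.

P0 = 167, P1 = 70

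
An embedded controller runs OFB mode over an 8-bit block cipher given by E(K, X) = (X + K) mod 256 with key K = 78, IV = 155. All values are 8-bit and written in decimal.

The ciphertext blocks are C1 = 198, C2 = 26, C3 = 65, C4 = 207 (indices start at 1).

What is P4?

P4 = 28

OFB decryption: S_i = E(K, S_{i−1}) with S_{0} = IV; P_i = C_i ⊕ S_i.
P1: S = E(K, 155) = 233; 198 ⊕ 233 = 47.
P2: S = E(K, 233) = 55; 26 ⊕ 55 = 45.
P3: S = E(K, 55) = 133; 65 ⊕ 133 = 196.
P4: S = E(K, 133) = 211; 207 ⊕ 211 = 28.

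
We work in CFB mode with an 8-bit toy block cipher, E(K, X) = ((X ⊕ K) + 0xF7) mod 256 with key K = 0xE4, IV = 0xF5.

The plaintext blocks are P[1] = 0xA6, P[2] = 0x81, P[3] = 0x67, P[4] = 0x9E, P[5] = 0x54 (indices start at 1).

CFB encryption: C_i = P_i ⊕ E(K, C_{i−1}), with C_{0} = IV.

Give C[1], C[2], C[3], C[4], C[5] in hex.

C[1]: E(K, 0xF5) = 0x08; 0xA6 ⊕ 0x08 = 0xAE.
C[2]: E(K, 0xAE) = 0x41; 0x81 ⊕ 0x41 = 0xC0.
C[3]: E(K, 0xC0) = 0x1B; 0x67 ⊕ 0x1B = 0x7C.
C[4]: E(K, 0x7C) = 0x8F; 0x9E ⊕ 0x8F = 0x11.
C[5]: E(K, 0x11) = 0xEC; 0x54 ⊕ 0xEC = 0xB8.

C[1] = 0xAE, C[2] = 0xC0, C[3] = 0x7C, C[4] = 0x11, C[5] = 0xB8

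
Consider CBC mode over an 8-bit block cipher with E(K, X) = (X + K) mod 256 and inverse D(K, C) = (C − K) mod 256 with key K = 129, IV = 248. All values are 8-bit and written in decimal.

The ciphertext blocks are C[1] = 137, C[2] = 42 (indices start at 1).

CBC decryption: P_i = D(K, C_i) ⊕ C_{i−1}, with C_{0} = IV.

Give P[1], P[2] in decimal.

P[1] = 240, P[2] = 32

P[1]: D(K, 137) = 8; 8 ⊕ 248 = 240.
P[2]: D(K, 42) = 169; 169 ⊕ 137 = 32.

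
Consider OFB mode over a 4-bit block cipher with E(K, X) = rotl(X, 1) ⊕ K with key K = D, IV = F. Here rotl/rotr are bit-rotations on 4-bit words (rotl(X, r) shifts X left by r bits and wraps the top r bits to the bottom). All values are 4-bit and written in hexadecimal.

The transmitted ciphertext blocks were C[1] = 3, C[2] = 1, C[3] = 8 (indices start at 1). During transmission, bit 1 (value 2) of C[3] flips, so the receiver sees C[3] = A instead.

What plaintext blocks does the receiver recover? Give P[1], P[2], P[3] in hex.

OFB decryption: S_i = E(K, S_{i−1}) with S_{0} = IV; P_i = C_i ⊕ S_i.
Only C[3] changed, to A. In OFB, a change in C_i flips the same bit in P_i only; the keystream is unaffected. Decrypting the received ciphertext:
P[1]: S = E(K, F) = 2; 3 ⊕ 2 = 1.
P[2]: S = E(K, 2) = 9; 1 ⊕ 9 = 8.
P[3]: S = E(K, 9) = E; A ⊕ E = 4.
Blocks that differ from the original plaintext: P[3].

P[1] = 1, P[2] = 8, P[3] = 4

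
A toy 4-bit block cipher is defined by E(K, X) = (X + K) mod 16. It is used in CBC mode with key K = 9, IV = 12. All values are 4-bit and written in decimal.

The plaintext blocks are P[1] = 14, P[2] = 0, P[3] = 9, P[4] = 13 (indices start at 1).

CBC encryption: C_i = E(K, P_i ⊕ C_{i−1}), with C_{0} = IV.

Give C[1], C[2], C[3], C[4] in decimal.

C[1]: P[1] ⊕ 12 = 2; E(K, 2) = 11.
C[2]: P[2] ⊕ 11 = 11; E(K, 11) = 4.
C[3]: P[3] ⊕ 4 = 13; E(K, 13) = 6.
C[4]: P[4] ⊕ 6 = 11; E(K, 11) = 4.

C[1] = 11, C[2] = 4, C[3] = 6, C[4] = 4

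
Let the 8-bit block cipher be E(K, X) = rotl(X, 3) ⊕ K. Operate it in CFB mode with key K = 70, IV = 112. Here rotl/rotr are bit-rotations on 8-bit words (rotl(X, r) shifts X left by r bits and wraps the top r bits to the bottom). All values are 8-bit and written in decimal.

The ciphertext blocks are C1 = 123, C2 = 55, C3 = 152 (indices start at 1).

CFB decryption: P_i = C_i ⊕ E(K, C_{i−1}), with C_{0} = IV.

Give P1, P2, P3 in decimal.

P1: E(K, 112) = 197; 123 ⊕ 197 = 190.
P2: E(K, 123) = 157; 55 ⊕ 157 = 170.
P3: E(K, 55) = 255; 152 ⊕ 255 = 103.

P1 = 190, P2 = 170, P3 = 103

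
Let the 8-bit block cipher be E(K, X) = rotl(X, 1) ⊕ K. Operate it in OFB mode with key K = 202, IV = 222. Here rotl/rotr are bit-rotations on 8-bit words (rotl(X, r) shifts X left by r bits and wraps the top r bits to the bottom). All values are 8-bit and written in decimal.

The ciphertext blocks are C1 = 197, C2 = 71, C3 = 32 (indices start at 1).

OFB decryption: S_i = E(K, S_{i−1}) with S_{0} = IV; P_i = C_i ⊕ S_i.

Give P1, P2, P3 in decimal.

P1 = 178, P2 = 99, P3 = 162

P1: S = E(K, 222) = 119; 197 ⊕ 119 = 178.
P2: S = E(K, 119) = 36; 71 ⊕ 36 = 99.
P3: S = E(K, 36) = 130; 32 ⊕ 130 = 162.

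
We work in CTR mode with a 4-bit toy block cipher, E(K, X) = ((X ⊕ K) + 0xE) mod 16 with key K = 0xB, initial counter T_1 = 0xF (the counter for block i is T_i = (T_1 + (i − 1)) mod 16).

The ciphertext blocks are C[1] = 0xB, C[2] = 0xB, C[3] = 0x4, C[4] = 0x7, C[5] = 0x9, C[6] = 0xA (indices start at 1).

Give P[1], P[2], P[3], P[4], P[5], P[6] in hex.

CTR decryption: S_i = E(K, T_i) where T_i is the counter for block i; P_i = C_i ⊕ S_i.
P[1]: T = 0xF, S = E(K, T) = 0x2; 0xB ⊕ 0x2 = 0x9.
P[2]: T = 0x0, S = E(K, T) = 0x9; 0xB ⊕ 0x9 = 0x2.
P[3]: T = 0x1, S = E(K, T) = 0x8; 0x4 ⊕ 0x8 = 0xC.
P[4]: T = 0x2, S = E(K, T) = 0x7; 0x7 ⊕ 0x7 = 0x0.
P[5]: T = 0x3, S = E(K, T) = 0x6; 0x9 ⊕ 0x6 = 0xF.
P[6]: T = 0x4, S = E(K, T) = 0xD; 0xA ⊕ 0xD = 0x7.

P[1] = 0x9, P[2] = 0x2, P[3] = 0xC, P[4] = 0x0, P[5] = 0xF, P[6] = 0x7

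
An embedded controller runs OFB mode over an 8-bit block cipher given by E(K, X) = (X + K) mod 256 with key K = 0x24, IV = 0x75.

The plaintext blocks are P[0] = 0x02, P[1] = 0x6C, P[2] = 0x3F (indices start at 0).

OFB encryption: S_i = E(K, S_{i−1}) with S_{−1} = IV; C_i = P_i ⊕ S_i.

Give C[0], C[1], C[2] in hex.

C[0]: S = E(K, 0x75) = 0x99; 0x02 ⊕ 0x99 = 0x9B.
C[1]: S = E(K, 0x99) = 0xBD; 0x6C ⊕ 0xBD = 0xD1.
C[2]: S = E(K, 0xBD) = 0xE1; 0x3F ⊕ 0xE1 = 0xDE.

C[0] = 0x9B, C[1] = 0xD1, C[2] = 0xDE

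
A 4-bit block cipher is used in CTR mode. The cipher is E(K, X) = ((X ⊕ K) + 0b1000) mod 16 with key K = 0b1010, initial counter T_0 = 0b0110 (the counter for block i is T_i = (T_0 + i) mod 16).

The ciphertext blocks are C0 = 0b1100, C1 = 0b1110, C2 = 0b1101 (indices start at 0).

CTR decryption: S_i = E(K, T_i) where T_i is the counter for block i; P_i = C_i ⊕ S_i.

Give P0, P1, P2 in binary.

P0: T = 0b0110, S = E(K, T) = 0b0100; 0b1100 ⊕ 0b0100 = 0b1000.
P1: T = 0b0111, S = E(K, T) = 0b0101; 0b1110 ⊕ 0b0101 = 0b1011.
P2: T = 0b1000, S = E(K, T) = 0b1010; 0b1101 ⊕ 0b1010 = 0b0111.

P0 = 0b1000, P1 = 0b1011, P2 = 0b0111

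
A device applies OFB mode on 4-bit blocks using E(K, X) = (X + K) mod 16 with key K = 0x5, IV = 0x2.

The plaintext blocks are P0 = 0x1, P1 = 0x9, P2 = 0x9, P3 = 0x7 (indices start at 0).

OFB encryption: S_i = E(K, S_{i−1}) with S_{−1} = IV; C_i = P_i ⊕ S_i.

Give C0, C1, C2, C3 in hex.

C0: S = E(K, 0x2) = 0x7; 0x1 ⊕ 0x7 = 0x6.
C1: S = E(K, 0x7) = 0xC; 0x9 ⊕ 0xC = 0x5.
C2: S = E(K, 0xC) = 0x1; 0x9 ⊕ 0x1 = 0x8.
C3: S = E(K, 0x1) = 0x6; 0x7 ⊕ 0x6 = 0x1.

C0 = 0x6, C1 = 0x5, C2 = 0x8, C3 = 0x1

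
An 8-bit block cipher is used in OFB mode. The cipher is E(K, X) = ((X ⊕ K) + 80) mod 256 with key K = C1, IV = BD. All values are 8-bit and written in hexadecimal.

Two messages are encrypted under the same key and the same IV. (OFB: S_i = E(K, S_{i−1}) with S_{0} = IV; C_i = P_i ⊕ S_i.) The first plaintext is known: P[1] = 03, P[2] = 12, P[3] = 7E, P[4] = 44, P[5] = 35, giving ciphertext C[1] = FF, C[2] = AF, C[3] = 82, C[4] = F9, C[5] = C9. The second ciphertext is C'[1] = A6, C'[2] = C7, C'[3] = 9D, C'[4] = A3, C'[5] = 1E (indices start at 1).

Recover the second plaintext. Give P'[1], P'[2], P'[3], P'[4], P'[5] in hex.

P'[1] = 5A, P'[2] = 7A, P'[3] = 61, P'[4] = 1E, P'[5] = E2

In OFB with a reused IV, both messages share the same keystream S_i, so C_i ⊕ C'_i = P_i ⊕ P'_i and thus P'_i = P_i ⊕ C_i ⊕ C'_i.
P'[1]: 03 ⊕ FF ⊕ A6 = 5A.
P'[2]: 12 ⊕ AF ⊕ C7 = 7A.
P'[3]: 7E ⊕ 82 ⊕ 9D = 61.
P'[4]: 44 ⊕ F9 ⊕ A3 = 1E.
P'[5]: 35 ⊕ C9 ⊕ 1E = E2.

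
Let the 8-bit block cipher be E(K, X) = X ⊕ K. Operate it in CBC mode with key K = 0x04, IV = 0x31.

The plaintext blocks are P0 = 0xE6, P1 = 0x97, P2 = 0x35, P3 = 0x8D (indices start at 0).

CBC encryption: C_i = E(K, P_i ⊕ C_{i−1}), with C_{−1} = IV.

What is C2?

C2 = 0x71

C0: P0 ⊕ 0x31 = 0xD7; E(K, 0xD7) = 0xD3.
C1: P1 ⊕ 0xD3 = 0x44; E(K, 0x44) = 0x40.
C2: P2 ⊕ 0x40 = 0x75; E(K, 0x75) = 0x71.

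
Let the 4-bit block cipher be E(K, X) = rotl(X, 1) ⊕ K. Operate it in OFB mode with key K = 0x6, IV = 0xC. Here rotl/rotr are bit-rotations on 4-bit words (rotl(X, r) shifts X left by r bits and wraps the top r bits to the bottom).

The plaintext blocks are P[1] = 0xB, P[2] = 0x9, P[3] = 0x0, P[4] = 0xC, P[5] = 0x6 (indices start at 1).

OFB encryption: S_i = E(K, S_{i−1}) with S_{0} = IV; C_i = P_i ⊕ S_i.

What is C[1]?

C[1]: S = E(K, 0xC) = 0xF; 0xB ⊕ 0xF = 0x4.

C[1] = 0x4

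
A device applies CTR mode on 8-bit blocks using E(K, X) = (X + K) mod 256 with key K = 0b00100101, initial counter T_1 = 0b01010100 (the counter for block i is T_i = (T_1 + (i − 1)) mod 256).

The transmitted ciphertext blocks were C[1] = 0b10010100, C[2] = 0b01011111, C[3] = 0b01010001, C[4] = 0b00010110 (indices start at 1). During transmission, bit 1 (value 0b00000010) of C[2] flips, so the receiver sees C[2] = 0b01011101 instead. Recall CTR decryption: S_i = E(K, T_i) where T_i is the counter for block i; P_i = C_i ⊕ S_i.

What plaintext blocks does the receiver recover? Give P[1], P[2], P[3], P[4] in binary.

Only C[2] changed, to 0b01011101. In CTR, a change in C_i flips the same bit in P_i only; the keystream is unaffected. Decrypting the received ciphertext:
P[1]: T = 0b01010100, S = E(K, T) = 0b01111001; 0b10010100 ⊕ 0b01111001 = 0b11101101.
P[2]: T = 0b01010101, S = E(K, T) = 0b01111010; 0b01011101 ⊕ 0b01111010 = 0b00100111.
P[3]: T = 0b01010110, S = E(K, T) = 0b01111011; 0b01010001 ⊕ 0b01111011 = 0b00101010.
P[4]: T = 0b01010111, S = E(K, T) = 0b01111100; 0b00010110 ⊕ 0b01111100 = 0b01101010.
Blocks that differ from the original plaintext: P[2].

P[1] = 0b11101101, P[2] = 0b00100111, P[3] = 0b00101010, P[4] = 0b01101010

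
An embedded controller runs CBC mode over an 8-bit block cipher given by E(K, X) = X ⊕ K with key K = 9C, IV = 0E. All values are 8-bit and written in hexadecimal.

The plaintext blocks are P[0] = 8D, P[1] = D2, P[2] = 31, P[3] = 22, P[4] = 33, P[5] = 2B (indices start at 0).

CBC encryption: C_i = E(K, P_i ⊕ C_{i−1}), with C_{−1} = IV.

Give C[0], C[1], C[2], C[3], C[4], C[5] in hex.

C[0]: P[0] ⊕ 0E = 83; E(K, 83) = 1F.
C[1]: P[1] ⊕ 1F = CD; E(K, CD) = 51.
C[2]: P[2] ⊕ 51 = 60; E(K, 60) = FC.
C[3]: P[3] ⊕ FC = DE; E(K, DE) = 42.
C[4]: P[4] ⊕ 42 = 71; E(K, 71) = ED.
C[5]: P[5] ⊕ ED = C6; E(K, C6) = 5A.

C[0] = 1F, C[1] = 51, C[2] = FC, C[3] = 42, C[4] = ED, C[5] = 5A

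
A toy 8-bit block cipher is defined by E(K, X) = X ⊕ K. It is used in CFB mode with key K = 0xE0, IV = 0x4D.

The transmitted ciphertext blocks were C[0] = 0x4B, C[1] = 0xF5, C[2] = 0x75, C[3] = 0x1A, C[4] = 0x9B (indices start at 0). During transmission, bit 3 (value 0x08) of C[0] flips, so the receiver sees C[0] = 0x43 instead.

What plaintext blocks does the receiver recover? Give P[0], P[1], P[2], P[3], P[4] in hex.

P[0] = 0xEE, P[1] = 0x56, P[2] = 0x60, P[3] = 0x8F, P[4] = 0x61

CFB decryption: P_i = C_i ⊕ E(K, C_{i−1}), with C_{−1} = IV.
Only C[0] changed, to 0x43. In CFB, a change in C_i flips the same bit in P_i and garbles P_{i+1}. Decrypting the received ciphertext:
P[0]: E(K, 0x4D) = 0xAD; 0x43 ⊕ 0xAD = 0xEE.
P[1]: E(K, 0x43) = 0xA3; 0xF5 ⊕ 0xA3 = 0x56.
P[2]: E(K, 0xF5) = 0x15; 0x75 ⊕ 0x15 = 0x60.
P[3]: E(K, 0x75) = 0x95; 0x1A ⊕ 0x95 = 0x8F.
P[4]: E(K, 0x1A) = 0xFA; 0x9B ⊕ 0xFA = 0x61.
Blocks that differ from the original plaintext: P[0], P[1].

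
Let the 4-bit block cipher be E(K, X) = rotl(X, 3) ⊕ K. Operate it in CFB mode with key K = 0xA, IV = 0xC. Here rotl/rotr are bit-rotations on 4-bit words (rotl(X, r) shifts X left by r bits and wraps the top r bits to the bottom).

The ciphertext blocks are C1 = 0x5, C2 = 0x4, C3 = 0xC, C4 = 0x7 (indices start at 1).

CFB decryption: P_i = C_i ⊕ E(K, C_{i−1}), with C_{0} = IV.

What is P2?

P2: E(K, 0x5) = 0x0; 0x4 ⊕ 0x0 = 0x4.

P2 = 0x4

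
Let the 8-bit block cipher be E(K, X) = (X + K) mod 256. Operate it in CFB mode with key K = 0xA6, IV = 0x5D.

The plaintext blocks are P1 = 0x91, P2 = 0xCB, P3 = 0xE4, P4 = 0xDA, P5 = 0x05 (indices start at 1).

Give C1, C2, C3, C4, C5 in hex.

C1 = 0x92, C2 = 0xF3, C3 = 0x7D, C4 = 0xF9, C5 = 0x9A

CFB encryption: C_i = P_i ⊕ E(K, C_{i−1}), with C_{0} = IV.
C1: E(K, 0x5D) = 0x03; 0x91 ⊕ 0x03 = 0x92.
C2: E(K, 0x92) = 0x38; 0xCB ⊕ 0x38 = 0xF3.
C3: E(K, 0xF3) = 0x99; 0xE4 ⊕ 0x99 = 0x7D.
C4: E(K, 0x7D) = 0x23; 0xDA ⊕ 0x23 = 0xF9.
C5: E(K, 0xF9) = 0x9F; 0x05 ⊕ 0x9F = 0x9A.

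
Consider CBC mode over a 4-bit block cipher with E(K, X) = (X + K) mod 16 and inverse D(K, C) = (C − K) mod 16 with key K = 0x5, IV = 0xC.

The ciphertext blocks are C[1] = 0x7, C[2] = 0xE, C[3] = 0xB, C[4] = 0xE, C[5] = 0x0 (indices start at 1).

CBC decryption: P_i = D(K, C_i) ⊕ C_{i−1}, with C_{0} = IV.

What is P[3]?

P[3]: D(K, 0xB) = 0x6; 0x6 ⊕ 0xE = 0x8.

P[3] = 0x8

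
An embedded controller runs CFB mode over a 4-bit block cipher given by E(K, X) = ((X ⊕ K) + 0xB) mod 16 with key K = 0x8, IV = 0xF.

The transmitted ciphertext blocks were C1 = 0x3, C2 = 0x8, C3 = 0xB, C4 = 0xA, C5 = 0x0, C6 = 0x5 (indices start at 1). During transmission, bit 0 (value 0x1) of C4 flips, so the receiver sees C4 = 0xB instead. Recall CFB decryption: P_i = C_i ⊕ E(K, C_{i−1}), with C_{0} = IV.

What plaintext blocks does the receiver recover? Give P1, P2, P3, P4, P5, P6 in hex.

Only C4 changed, to 0xB. In CFB, a change in C_i flips the same bit in P_i and garbles P_{i+1}. Decrypting the received ciphertext:
P1: E(K, 0xF) = 0x2; 0x3 ⊕ 0x2 = 0x1.
P2: E(K, 0x3) = 0x6; 0x8 ⊕ 0x6 = 0xE.
P3: E(K, 0x8) = 0xB; 0xB ⊕ 0xB = 0x0.
P4: E(K, 0xB) = 0xE; 0xB ⊕ 0xE = 0x5.
P5: E(K, 0xB) = 0xE; 0x0 ⊕ 0xE = 0xE.
P6: E(K, 0x0) = 0x3; 0x5 ⊕ 0x3 = 0x6.
Blocks that differ from the original plaintext: P4, P5.

P1 = 0x1, P2 = 0xE, P3 = 0x0, P4 = 0x5, P5 = 0xE, P6 = 0x6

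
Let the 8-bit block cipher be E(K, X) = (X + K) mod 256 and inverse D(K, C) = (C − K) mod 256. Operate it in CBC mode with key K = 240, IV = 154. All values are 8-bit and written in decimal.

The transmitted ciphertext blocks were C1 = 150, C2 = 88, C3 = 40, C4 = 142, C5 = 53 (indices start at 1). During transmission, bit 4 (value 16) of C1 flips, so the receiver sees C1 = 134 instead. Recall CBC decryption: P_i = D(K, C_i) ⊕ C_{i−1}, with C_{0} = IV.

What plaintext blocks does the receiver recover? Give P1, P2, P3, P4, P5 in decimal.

P1 = 12, P2 = 238, P3 = 96, P4 = 182, P5 = 203

Only C1 changed, to 134. In CBC, a change in C_i garbles P_i and flips the same bit in P_{i+1}. Decrypting the received ciphertext:
P1: D(K, 134) = 150; 150 ⊕ 154 = 12.
P2: D(K, 88) = 104; 104 ⊕ 134 = 238.
P3: D(K, 40) = 56; 56 ⊕ 88 = 96.
P4: D(K, 142) = 158; 158 ⊕ 40 = 182.
P5: D(K, 53) = 69; 69 ⊕ 142 = 203.
Blocks that differ from the original plaintext: P1, P2.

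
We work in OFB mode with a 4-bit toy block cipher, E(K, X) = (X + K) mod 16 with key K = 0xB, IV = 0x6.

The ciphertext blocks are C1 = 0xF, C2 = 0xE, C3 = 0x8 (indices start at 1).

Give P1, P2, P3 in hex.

P1 = 0xE, P2 = 0x2, P3 = 0xF

OFB decryption: S_i = E(K, S_{i−1}) with S_{0} = IV; P_i = C_i ⊕ S_i.
P1: S = E(K, 0x6) = 0x1; 0xF ⊕ 0x1 = 0xE.
P2: S = E(K, 0x1) = 0xC; 0xE ⊕ 0xC = 0x2.
P3: S = E(K, 0xC) = 0x7; 0x8 ⊕ 0x7 = 0xF.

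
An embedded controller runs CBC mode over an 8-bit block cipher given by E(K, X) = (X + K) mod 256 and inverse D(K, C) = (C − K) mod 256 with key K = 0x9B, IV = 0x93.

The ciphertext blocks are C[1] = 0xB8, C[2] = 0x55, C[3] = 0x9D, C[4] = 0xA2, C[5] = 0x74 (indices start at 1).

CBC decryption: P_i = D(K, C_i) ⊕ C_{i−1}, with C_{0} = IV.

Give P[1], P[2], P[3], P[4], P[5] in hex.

P[1] = 0x8E, P[2] = 0x02, P[3] = 0x57, P[4] = 0x9A, P[5] = 0x7B

P[1]: D(K, 0xB8) = 0x1D; 0x1D ⊕ 0x93 = 0x8E.
P[2]: D(K, 0x55) = 0xBA; 0xBA ⊕ 0xB8 = 0x02.
P[3]: D(K, 0x9D) = 0x02; 0x02 ⊕ 0x55 = 0x57.
P[4]: D(K, 0xA2) = 0x07; 0x07 ⊕ 0x9D = 0x9A.
P[5]: D(K, 0x74) = 0xD9; 0xD9 ⊕ 0xA2 = 0x7B.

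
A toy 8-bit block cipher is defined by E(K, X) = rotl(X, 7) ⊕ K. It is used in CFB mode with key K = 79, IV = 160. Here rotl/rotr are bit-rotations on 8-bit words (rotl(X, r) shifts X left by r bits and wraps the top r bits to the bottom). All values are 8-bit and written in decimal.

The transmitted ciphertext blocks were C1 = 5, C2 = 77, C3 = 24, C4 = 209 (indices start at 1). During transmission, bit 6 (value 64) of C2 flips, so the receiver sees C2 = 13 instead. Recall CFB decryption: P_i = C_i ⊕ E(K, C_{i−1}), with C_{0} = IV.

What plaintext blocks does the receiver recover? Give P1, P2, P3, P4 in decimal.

Only C2 changed, to 13. In CFB, a change in C_i flips the same bit in P_i and garbles P_{i+1}. Decrypting the received ciphertext:
P1: E(K, 160) = 31; 5 ⊕ 31 = 26.
P2: E(K, 5) = 205; 13 ⊕ 205 = 192.
P3: E(K, 13) = 201; 24 ⊕ 201 = 209.
P4: E(K, 24) = 67; 209 ⊕ 67 = 146.
Blocks that differ from the original plaintext: P2, P3.

P1 = 26, P2 = 192, P3 = 209, P4 = 146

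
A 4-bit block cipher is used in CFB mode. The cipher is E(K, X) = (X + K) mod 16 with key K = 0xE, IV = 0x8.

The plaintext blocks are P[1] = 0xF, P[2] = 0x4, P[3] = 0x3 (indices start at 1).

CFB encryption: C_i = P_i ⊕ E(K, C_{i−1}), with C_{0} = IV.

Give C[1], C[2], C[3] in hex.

C[1] = 0x9, C[2] = 0x3, C[3] = 0x2

C[1]: E(K, 0x8) = 0x6; 0xF ⊕ 0x6 = 0x9.
C[2]: E(K, 0x9) = 0x7; 0x4 ⊕ 0x7 = 0x3.
C[3]: E(K, 0x3) = 0x1; 0x3 ⊕ 0x1 = 0x2.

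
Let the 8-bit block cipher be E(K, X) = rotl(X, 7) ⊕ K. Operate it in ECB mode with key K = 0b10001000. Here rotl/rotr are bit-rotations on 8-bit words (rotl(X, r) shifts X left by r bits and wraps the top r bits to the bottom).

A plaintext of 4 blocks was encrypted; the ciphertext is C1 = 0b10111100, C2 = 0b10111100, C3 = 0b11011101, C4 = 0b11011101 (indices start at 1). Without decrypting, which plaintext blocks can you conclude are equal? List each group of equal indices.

P1 = P2; P3 = P4

ECB encrypts each block independently with the same key, so equal ciphertext blocks imply equal plaintext blocks.
C1 = C2 = 0b10111100, so P1 = P2.
C3 = C4 = 0b11011101, so P3 = P4.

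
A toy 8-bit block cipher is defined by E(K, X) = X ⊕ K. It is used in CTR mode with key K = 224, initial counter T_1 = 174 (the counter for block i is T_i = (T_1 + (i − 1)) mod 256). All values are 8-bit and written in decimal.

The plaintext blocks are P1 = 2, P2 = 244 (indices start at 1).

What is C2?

CTR encryption: S_i = E(K, T_i) where T_i is the counter for block i; C_i = P_i ⊕ S_i.
C1: T = 174, S = E(K, T) = 78; 2 ⊕ 78 = 76.
C2: T = 175, S = E(K, T) = 79; 244 ⊕ 79 = 187.

C2 = 187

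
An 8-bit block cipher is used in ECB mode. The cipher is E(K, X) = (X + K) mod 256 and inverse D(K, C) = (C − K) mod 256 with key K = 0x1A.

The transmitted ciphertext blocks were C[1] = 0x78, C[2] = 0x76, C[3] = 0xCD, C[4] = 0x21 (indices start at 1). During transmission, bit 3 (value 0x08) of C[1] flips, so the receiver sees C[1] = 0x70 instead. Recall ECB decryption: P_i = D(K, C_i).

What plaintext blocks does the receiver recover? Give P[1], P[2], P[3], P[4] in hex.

P[1] = 0x56, P[2] = 0x5C, P[3] = 0xB3, P[4] = 0x07

Only C[1] changed, to 0x70. In ECB, a change in C_i affects only P_i. Decrypting the received ciphertext:
P[1]: D(K, 0x70) = 0x56.
P[2]: D(K, 0x76) = 0x5C.
P[3]: D(K, 0xCD) = 0xB3.
P[4]: D(K, 0x21) = 0x07.
Blocks that differ from the original plaintext: P[1].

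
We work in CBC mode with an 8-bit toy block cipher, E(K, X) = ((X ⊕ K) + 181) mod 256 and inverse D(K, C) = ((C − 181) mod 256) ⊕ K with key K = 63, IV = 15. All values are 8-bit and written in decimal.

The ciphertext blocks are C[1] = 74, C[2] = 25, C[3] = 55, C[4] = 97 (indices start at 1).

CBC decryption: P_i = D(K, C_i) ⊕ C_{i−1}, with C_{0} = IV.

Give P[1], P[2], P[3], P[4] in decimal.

P[1] = 165, P[2] = 17, P[3] = 164, P[4] = 164

P[1]: D(K, 74) = 170; 170 ⊕ 15 = 165.
P[2]: D(K, 25) = 91; 91 ⊕ 74 = 17.
P[3]: D(K, 55) = 189; 189 ⊕ 25 = 164.
P[4]: D(K, 97) = 147; 147 ⊕ 55 = 164.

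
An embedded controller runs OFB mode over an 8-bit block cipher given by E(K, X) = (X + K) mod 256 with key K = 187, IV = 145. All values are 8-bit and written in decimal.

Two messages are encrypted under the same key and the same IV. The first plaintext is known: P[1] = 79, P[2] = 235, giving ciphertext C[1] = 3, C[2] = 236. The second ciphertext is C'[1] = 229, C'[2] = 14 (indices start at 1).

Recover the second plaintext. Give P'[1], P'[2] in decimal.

In OFB with a reused IV, both messages share the same keystream S_i, so C_i ⊕ C'_i = P_i ⊕ P'_i and thus P'_i = P_i ⊕ C_i ⊕ C'_i.
P'[1]: 79 ⊕ 3 ⊕ 229 = 169.
P'[2]: 235 ⊕ 236 ⊕ 14 = 9.

P'[1] = 169, P'[2] = 9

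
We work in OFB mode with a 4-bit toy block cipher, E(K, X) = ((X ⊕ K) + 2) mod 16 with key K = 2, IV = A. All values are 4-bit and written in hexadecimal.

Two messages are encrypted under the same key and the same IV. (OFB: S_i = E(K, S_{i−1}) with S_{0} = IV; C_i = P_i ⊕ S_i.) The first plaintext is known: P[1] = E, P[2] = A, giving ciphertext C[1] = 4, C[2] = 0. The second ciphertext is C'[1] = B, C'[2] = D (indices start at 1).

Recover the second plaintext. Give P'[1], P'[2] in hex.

In OFB with a reused IV, both messages share the same keystream S_i, so C_i ⊕ C'_i = P_i ⊕ P'_i and thus P'_i = P_i ⊕ C_i ⊕ C'_i.
P'[1]: E ⊕ 4 ⊕ B = 1.
P'[2]: A ⊕ 0 ⊕ D = 7.

P'[1] = 1, P'[2] = 7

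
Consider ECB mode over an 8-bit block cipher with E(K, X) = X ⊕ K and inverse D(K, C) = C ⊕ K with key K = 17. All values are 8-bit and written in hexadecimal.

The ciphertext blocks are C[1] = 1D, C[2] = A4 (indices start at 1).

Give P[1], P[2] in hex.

P[1] = 0A, P[2] = B3

ECB decryption: P_i = D(K, C_i).
P[1]: D(K, 1D) = 0A.
P[2]: D(K, A4) = B3.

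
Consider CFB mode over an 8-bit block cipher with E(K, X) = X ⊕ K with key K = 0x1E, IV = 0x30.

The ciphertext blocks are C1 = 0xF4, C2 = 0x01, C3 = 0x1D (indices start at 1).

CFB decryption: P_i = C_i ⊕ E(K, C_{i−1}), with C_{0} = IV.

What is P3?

P3: E(K, 0x01) = 0x1F; 0x1D ⊕ 0x1F = 0x02.

P3 = 0x02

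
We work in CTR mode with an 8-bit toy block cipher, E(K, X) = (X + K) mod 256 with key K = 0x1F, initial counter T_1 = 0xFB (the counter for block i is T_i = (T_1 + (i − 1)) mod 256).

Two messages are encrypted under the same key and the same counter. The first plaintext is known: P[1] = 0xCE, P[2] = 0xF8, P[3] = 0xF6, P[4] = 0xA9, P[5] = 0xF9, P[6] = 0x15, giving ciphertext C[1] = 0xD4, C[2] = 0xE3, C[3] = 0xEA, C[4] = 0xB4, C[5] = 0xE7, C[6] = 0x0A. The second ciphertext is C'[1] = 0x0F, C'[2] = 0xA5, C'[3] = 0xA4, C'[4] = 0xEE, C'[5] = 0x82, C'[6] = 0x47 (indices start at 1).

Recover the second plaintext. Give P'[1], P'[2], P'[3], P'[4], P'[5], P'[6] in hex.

In CTR with a reused counter, both messages share the same keystream S_i, so C_i ⊕ C'_i = P_i ⊕ P'_i and thus P'_i = P_i ⊕ C_i ⊕ C'_i.
P'[1]: 0xCE ⊕ 0xD4 ⊕ 0x0F = 0x15.
P'[2]: 0xF8 ⊕ 0xE3 ⊕ 0xA5 = 0xBE.
P'[3]: 0xF6 ⊕ 0xEA ⊕ 0xA4 = 0xB8.
P'[4]: 0xA9 ⊕ 0xB4 ⊕ 0xEE = 0xF3.
P'[5]: 0xF9 ⊕ 0xE7 ⊕ 0x82 = 0x9C.
P'[6]: 0x15 ⊕ 0x0A ⊕ 0x47 = 0x58.

P'[1] = 0x15, P'[2] = 0xBE, P'[3] = 0xB8, P'[4] = 0xF3, P'[5] = 0x9C, P'[6] = 0x58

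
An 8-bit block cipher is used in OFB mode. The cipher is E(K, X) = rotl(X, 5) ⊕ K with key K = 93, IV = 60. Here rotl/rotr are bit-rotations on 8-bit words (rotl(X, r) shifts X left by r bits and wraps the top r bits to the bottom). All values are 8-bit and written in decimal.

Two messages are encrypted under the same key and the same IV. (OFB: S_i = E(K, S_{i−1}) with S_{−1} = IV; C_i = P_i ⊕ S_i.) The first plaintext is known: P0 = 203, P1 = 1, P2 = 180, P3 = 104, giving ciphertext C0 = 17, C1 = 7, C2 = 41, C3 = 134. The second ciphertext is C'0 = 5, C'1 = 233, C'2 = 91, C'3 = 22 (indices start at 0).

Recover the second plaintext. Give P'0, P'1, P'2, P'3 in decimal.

P'0 = 223, P'1 = 239, P'2 = 198, P'3 = 248

In OFB with a reused IV, both messages share the same keystream S_i, so C_i ⊕ C'_i = P_i ⊕ P'_i and thus P'_i = P_i ⊕ C_i ⊕ C'_i.
P'0: 203 ⊕ 17 ⊕ 5 = 223.
P'1: 1 ⊕ 7 ⊕ 233 = 239.
P'2: 180 ⊕ 41 ⊕ 91 = 198.
P'3: 104 ⊕ 134 ⊕ 22 = 248.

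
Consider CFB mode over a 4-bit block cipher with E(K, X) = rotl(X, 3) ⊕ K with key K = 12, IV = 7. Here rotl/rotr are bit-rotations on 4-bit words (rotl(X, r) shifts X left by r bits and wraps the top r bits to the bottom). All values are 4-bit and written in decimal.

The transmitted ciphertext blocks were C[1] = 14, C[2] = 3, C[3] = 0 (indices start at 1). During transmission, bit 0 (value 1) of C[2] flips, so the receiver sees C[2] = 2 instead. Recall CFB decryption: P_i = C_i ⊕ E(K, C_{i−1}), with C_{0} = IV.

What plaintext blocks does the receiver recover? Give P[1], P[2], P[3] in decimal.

P[1] = 9, P[2] = 9, P[3] = 13

Only C[2] changed, to 2. In CFB, a change in C_i flips the same bit in P_i and garbles P_{i+1}. Decrypting the received ciphertext:
P[1]: E(K, 7) = 7; 14 ⊕ 7 = 9.
P[2]: E(K, 14) = 11; 2 ⊕ 11 = 9.
P[3]: E(K, 2) = 13; 0 ⊕ 13 = 13.
Blocks that differ from the original plaintext: P[2], P[3].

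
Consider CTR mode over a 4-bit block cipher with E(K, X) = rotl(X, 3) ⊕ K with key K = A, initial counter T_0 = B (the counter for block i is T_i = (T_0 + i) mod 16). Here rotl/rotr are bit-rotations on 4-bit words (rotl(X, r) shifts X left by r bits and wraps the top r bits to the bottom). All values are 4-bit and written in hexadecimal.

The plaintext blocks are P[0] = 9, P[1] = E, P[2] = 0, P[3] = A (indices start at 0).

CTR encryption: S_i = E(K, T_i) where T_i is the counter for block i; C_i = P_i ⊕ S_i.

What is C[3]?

C[0]: T = B, S = E(K, T) = 7; 9 ⊕ 7 = E.
C[1]: T = C, S = E(K, T) = C; E ⊕ C = 2.
C[2]: T = D, S = E(K, T) = 4; 0 ⊕ 4 = 4.
C[3]: T = E, S = E(K, T) = D; A ⊕ D = 7.

C[3] = 7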